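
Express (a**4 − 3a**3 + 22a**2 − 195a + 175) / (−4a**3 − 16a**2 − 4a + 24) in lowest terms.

(−a**3 + 2a**2 − 20a + 175)/(4a**2 + 20a + 24)

Repeated division with remainder:
  a**4 − 3a**3 + 22a**2 − 195a + 175 = (−(1/4)a + 7/4)(−4a**3 − 16a**2 − 4a + 24) + (49a**2 − 182a + 133)
  −4a**3 − 16a**2 − 4a + 24 = (−(4/49)a − 216/343)(49a**2 − 182a + 133) + (−(5280/49)a + 5280/49)
  49a**2 − 182a + 133 = (−(2401/5280)a + 6517/5280)(−(5280/49)a + 5280/49) + (0)
Last nonzero remainder: −(5280/49)a + 5280/49. Dividing through by −5280/49 gives the monic gcd a − 1.
Cancel a − 1 from numerator and denominator to get the reduced form.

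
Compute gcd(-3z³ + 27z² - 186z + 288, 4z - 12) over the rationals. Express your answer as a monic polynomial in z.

By polynomial division,
  -3z³ + 27z² - 186z + 288 = (-(3/4)z² + (9/2)z - 33)(4z - 12) + (-108)
  4z - 12 = (-(1/27)z + 1/9)(-108) + (0)
The last nonzero remainder is the constant -108, so the polynomials are coprime and gcd = 1.

1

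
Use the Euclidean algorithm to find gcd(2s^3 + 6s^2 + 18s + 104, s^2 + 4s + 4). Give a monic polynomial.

Apply the Euclidean algorithm:
  2s^3 + 6s^2 + 18s + 104 = (2s - 2)(s^2 + 4s + 4) + (18s + 112)
  s^2 + 4s + 4 = ((1/18)s - 10/81)(18s + 112) + (1444/81)
  18s + 112 = ((729/722)s + 2268/361)(1444/81) + (0)
The last nonzero remainder is the constant 1444/81, so the polynomials are coprime and gcd = 1.

1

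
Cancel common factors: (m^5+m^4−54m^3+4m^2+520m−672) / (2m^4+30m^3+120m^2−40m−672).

By polynomial division,
  m^5+m^4−54m^3+4m^2+520m−672 = ((1/2)m−7)(2m^4+30m^3+120m^2−40m−672) + (96m^3+864m^2+576m−5376)
  2m^4+30m^3+120m^2−40m−672 = ((1/48)m+1/8)(96m^3+864m^2+576m−5376) + (0)
Last nonzero remainder: 96m^3+864m^2+576m−5376. Dividing through by 96 gives the monic gcd m^3+9m^2+6m−56.
Cancel m^3+9m^2+6m−56 from numerator and denominator to get the reduced form.

(m^2−8m+12)/(2m+12)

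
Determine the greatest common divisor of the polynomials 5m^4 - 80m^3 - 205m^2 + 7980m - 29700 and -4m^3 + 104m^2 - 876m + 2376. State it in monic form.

m^3 - 26m^2 + 219m - 594

Euclidean algorithm in ℚ[m]:
  5m^4 - 80m^3 - 205m^2 + 7980m - 29700 = (-(5/4)m - 25/2)(-4m^3 + 104m^2 - 876m + 2376) + (0)
Last nonzero remainder: -4m^3 + 104m^2 - 876m + 2376. Dividing through by -4 gives the monic gcd m^3 - 26m^2 + 219m - 594.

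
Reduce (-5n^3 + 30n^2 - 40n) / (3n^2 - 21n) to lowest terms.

(-5n^2 + 30n - 40)/(3n - 21)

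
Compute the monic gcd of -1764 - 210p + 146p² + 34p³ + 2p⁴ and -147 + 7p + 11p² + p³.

-147 + 7p + 11p² + p³

By polynomial division,
  2p⁴ + 34p³ + 146p² - 210p - 1764 = (2p + 12)(p³ + 11p² + 7p - 147) + (0)
The last nonzero remainder p³ + 11p² + 7p - 147 is already monic.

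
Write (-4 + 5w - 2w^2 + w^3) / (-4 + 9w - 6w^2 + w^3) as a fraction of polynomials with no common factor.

Apply the Euclidean algorithm:
  w^3 - 2w^2 + 5w - 4 = (w^3 - 6w^2 + 9w - 4) + (4w^2 - 4w)
  w^3 - 6w^2 + 9w - 4 = ((1/4)w - 5/4)(4w^2 - 4w) + (4w - 4)
  4w^2 - 4w = (w)(4w - 4) + (0)
Last nonzero remainder: 4w - 4. Dividing through by 4 gives the monic gcd w - 1.
Cancel w - 1 from numerator and denominator to get the reduced form.

(4 - w + w^2)/(4 - 5w + w^2)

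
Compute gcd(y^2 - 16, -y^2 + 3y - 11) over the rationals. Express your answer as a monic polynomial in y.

1

Repeated division with remainder:
  y^2 - 16 = (-1)(-y^2 + 3y - 11) + (3y - 27)
  -y^2 + 3y - 11 = (-(1/3)y - 2)(3y - 27) + (-65)
  3y - 27 = (-(3/65)y + 27/65)(-65) + (0)
The last nonzero remainder is the constant -65, so the polynomials are coprime and gcd = 1.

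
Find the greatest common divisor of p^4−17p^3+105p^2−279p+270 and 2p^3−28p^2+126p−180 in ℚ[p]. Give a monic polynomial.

p^3−14p^2+63p−90

Repeated division with remainder:
  p^4−17p^3+105p^2−279p+270 = ((1/2)p−3/2)(2p^3−28p^2+126p−180) + (0)
Last nonzero remainder: 2p^3−28p^2+126p−180. Dividing through by 2 gives the monic gcd p^3−14p^2+63p−90.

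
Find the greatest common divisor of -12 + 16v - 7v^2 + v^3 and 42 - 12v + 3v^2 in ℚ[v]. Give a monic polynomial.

1

By polynomial division,
  v^3 - 7v^2 + 16v - 12 = ((1/3)v - 1)(3v^2 - 12v + 42) + (-10v + 30)
  3v^2 - 12v + 42 = (-(3/10)v + 3/10)(-10v + 30) + (33)
  -10v + 30 = (-(10/33)v + 10/11)(33) + (0)
The last nonzero remainder is the constant 33, so the polynomials are coprime and gcd = 1.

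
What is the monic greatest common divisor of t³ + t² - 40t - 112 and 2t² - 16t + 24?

1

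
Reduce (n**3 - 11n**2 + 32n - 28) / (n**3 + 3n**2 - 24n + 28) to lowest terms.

(n - 7)/(n + 7)

Euclidean algorithm in ℚ[n]:
  n**3 - 11n**2 + 32n - 28 = (n**3 + 3n**2 - 24n + 28) + (-14n**2 + 56n - 56)
  n**3 + 3n**2 - 24n + 28 = (-(1/14)n - 1/2)(-14n**2 + 56n - 56) + (0)
Last nonzero remainder: -14n**2 + 56n - 56. Dividing through by -14 gives the monic gcd n**2 - 4n + 4.
Cancel n**2 - 4n + 4 from numerator and denominator to get the reduced form.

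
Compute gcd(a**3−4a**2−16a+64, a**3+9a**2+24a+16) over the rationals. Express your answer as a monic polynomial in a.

a+4

Euclidean algorithm in ℚ[a]:
  a**3−4a**2−16a+64 = (a**3+9a**2+24a+16) + (−13a**2−40a+48)
  a**3+9a**2+24a+16 = (−(1/13)a−77/169)(−13a**2−40a+48) + ((1600/169)a+6400/169)
  −13a**2−40a+48 = (−(2197/1600)a+507/400)((1600/169)a+6400/169) + (0)
Last nonzero remainder: (1600/169)a+6400/169. Dividing through by 1600/169 gives the monic gcd a+4.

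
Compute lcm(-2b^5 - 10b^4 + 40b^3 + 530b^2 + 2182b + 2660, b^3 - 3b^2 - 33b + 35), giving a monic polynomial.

b^6 + 4b^5 - 25b^4 - 245b^3 - 826b^2 - 239b + 1330

Apply the Euclidean algorithm:
  -2b^5 - 10b^4 + 40b^3 + 530b^2 + 2182b + 2660 = (-2b^2 - 16b - 74)(b^3 - 3b^2 - 33b + 35) + (-150b^2 + 300b + 5250)
  b^3 - 3b^2 - 33b + 35 = (-(1/150)b + 1/150)(-150b^2 + 300b + 5250) + (0)
Last nonzero remainder: -150b^2 + 300b + 5250. Dividing through by -150 gives the monic gcd b^2 - 2b - 35.
Then lcm(f, g) = f·g / gcd(f, g); expanding and making the result monic gives the answer.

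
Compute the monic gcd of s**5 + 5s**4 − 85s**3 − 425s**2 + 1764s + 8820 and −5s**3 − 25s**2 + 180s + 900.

s**3 + 5s**2 − 36s − 180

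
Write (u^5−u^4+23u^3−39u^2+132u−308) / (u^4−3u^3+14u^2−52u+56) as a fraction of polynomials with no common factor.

(u^2+11)/(u−2)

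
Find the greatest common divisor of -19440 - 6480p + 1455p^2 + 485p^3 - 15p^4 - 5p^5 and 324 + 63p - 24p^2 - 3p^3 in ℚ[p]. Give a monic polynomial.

-108 - 21p + 8p^2 + p^3

Repeated division with remainder:
  -5p^5 - 15p^4 + 485p^3 + 1455p^2 - 6480p - 19440 = ((5/3)p^2 - (25/3)p - 60)(-3p^3 - 24p^2 + 63p + 324) + (0)
Last nonzero remainder: -3p^3 - 24p^2 + 63p + 324. Dividing through by -3 gives the monic gcd p^3 + 8p^2 - 21p - 108.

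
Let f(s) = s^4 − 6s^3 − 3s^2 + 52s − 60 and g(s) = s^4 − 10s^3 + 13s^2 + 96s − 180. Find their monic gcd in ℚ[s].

s^3 − 4s^2 − 11s + 30

Euclidean algorithm in ℚ[s]:
  s^4 − 6s^3 − 3s^2 + 52s − 60 = (s^4 − 10s^3 + 13s^2 + 96s − 180) + (4s^3 − 16s^2 − 44s + 120)
  s^4 − 10s^3 + 13s^2 + 96s − 180 = ((1/4)s − 3/2)(4s^3 − 16s^2 − 44s + 120) + (0)
Last nonzero remainder: 4s^3 − 16s^2 − 44s + 120. Dividing through by 4 gives the monic gcd s^3 − 4s^2 − 11s + 30.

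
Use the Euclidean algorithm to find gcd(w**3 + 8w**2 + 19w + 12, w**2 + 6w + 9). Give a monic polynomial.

w + 3

Repeated division with remainder:
  w**3 + 8w**2 + 19w + 12 = (w + 2)(w**2 + 6w + 9) + (-2w - 6)
  w**2 + 6w + 9 = (-(1/2)w - 3/2)(-2w - 6) + (0)
Last nonzero remainder: -2w - 6. Dividing through by -2 gives the monic gcd w + 3.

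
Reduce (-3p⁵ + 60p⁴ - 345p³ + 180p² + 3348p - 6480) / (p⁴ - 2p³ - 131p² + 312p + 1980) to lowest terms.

By polynomial division,
  -3p⁵ + 60p⁴ - 345p³ + 180p² + 3348p - 6480 = (-3p + 54)(p⁴ - 2p³ - 131p² + 312p + 1980) + (-630p³ + 8190p² - 7560p - 113400)
  p⁴ - 2p³ - 131p² + 312p + 1980 = (-(1/630)p - 11/630)(-630p³ + 8190p² - 7560p - 113400) + (0)
Last nonzero remainder: -630p³ + 8190p² - 7560p - 113400. Dividing through by -630 gives the monic gcd p³ - 13p² + 12p + 180.
Cancel p³ - 13p² + 12p + 180 from numerator and denominator to get the reduced form.

(-3p² + 21p - 36)/(p + 11)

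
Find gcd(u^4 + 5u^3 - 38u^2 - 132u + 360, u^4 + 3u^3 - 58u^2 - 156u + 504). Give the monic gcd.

Repeated division with remainder:
  u^4 + 5u^3 - 38u^2 - 132u + 360 = (u^4 + 3u^3 - 58u^2 - 156u + 504) + (2u^3 + 20u^2 + 24u - 144)
  u^4 + 3u^3 - 58u^2 - 156u + 504 = ((1/2)u - 7/2)(2u^3 + 20u^2 + 24u - 144) + (0)
Last nonzero remainder: 2u^3 + 20u^2 + 24u - 144. Dividing through by 2 gives the monic gcd u^3 + 10u^2 + 12u - 72.

u^3 + 10u^2 + 12u - 72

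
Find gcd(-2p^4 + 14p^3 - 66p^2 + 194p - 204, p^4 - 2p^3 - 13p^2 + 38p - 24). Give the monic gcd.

By polynomial division,
  -2p^4 + 14p^3 - 66p^2 + 194p - 204 = (-2)(p^4 - 2p^3 - 13p^2 + 38p - 24) + (10p^3 - 92p^2 + 270p - 252)
  p^4 - 2p^3 - 13p^2 + 38p - 24 = ((1/10)p + 18/25)(10p^3 - 92p^2 + 270p - 252) + ((656/25)p^2 - (656/5)p + 3936/25)
  10p^3 - 92p^2 + 270p - 252 = ((125/328)p - 525/328)((656/25)p^2 - (656/5)p + 3936/25) + (0)
Last nonzero remainder: (656/25)p^2 - (656/5)p + 3936/25. Dividing through by 656/25 gives the monic gcd p^2 - 5p + 6.

p^2 - 5p + 6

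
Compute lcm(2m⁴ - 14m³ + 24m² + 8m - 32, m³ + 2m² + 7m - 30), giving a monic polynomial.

By polynomial division,
  2m⁴ - 14m³ + 24m² + 8m - 32 = (2m - 18)(m³ + 2m² + 7m - 30) + (46m² + 194m - 572)
  m³ + 2m² + 7m - 30 = ((1/46)m - 51/1058)(46m² + 194m - 572) + ((15228/529)m - 30456/529)
  46m² + 194m - 572 = ((12167/7614)m + 75647/7614)((15228/529)m - 30456/529) + (0)
Last nonzero remainder: (15228/529)m - 30456/529. Dividing through by 15228/529 gives the monic gcd m - 2.
Then lcm(f, g) = f·g / gcd(f, g); expanding and making the result monic gives the answer.

m⁶ - 3m⁵ - m⁴ - 53m³ + 180m² - 4m - 240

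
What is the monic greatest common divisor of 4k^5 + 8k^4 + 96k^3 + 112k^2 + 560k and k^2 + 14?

Repeated division with remainder:
  4k^5 + 8k^4 + 96k^3 + 112k^2 + 560k = (4k^3 + 8k^2 + 40k)(k^2 + 14) + (0)
The last nonzero remainder k^2 + 14 is already monic.

k^2 + 14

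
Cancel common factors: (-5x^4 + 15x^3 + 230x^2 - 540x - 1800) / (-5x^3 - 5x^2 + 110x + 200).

(x^2 - 36)/(x + 4)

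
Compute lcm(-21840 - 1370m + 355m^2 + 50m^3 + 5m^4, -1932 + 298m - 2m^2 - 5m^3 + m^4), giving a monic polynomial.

Apply the Euclidean algorithm:
  5m^4 + 50m^3 + 355m^2 - 1370m - 21840 = (5)(m^4 - 5m^3 - 2m^2 + 298m - 1932) + (75m^3 + 365m^2 - 2860m - 12180)
  m^4 - 5m^3 - 2m^2 + 298m - 1932 = ((1/75)m - 148/1125)(75m^3 + 365m^2 - 2860m - 12180) + ((18934/225)m^2 + (18934/225)m - 265076/75)
  75m^3 + 365m^2 - 2860m - 12180 = ((16875/18934)m + 32625/9467)((18934/225)m^2 + (18934/225)m - 265076/75) + (0)
Last nonzero remainder: (18934/225)m^2 + (18934/225)m - 265076/75. Dividing through by 18934/225 gives the monic gcd m^2 + m - 42.
Then lcm(f, g) = f·g / gcd(f, g); expanding and making the result monic gives the answer.

-200928 + 13604m + 542m^2 - 240m^3 + 57m^4 + 4m^5 + m^6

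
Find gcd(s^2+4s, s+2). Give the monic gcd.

1

Repeated division with remainder:
  s^2+4s = (s+2)(s+2) + (-4)
  s+2 = (-(1/4)s-1/2)(-4) + (0)
The last nonzero remainder is the constant -4, so the polynomials are coprime and gcd = 1.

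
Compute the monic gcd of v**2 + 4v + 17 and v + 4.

1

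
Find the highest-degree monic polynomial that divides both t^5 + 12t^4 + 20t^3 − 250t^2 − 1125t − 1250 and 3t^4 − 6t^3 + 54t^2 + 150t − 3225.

t^2 − 25

By polynomial division,
  t^5 + 12t^4 + 20t^3 − 250t^2 − 1125t − 1250 = ((1/3)t + 14/3)(3t^4 − 6t^3 + 54t^2 + 150t − 3225) + (30t^3 − 552t^2 − 750t + 13800)
  3t^4 − 6t^3 + 54t^2 + 150t − 3225 = ((1/10)t + 41/25)(30t^3 − 552t^2 − 750t + 13800) + ((25857/25)t^2 − 25857)
  30t^3 − 552t^2 − 750t + 13800 = ((250/8619)t − 4600/8619)((25857/25)t^2 − 25857) + (0)
Last nonzero remainder: (25857/25)t^2 − 25857. Dividing through by 25857/25 gives the monic gcd t^2 − 25.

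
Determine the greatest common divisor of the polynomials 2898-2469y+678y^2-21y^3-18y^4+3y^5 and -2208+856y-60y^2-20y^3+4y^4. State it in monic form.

By polynomial division,
  3y^5-18y^4-21y^3+678y^2-2469y+2898 = ((3/4)y-3/4)(4y^4-20y^3-60y^2+856y-2208) + (9y^3-9y^2-171y+1242)
  4y^4-20y^3-60y^2+856y-2208 = ((4/9)y-16/9)(9y^3-9y^2-171y+1242) + (0)
Last nonzero remainder: 9y^3-9y^2-171y+1242. Dividing through by 9 gives the monic gcd y^3-y^2-19y+138.

138-19y-y^2+y^3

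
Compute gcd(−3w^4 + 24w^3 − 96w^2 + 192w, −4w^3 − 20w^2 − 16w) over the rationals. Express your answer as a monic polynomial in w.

Euclidean algorithm in ℚ[w]:
  −3w^4 + 24w^3 − 96w^2 + 192w = ((3/4)w − 39/4)(−4w^3 − 20w^2 − 16w) + (−279w^2 + 36w)
  −4w^3 − 20w^2 − 16w = ((4/279)w + 212/2883)(−279w^2 + 36w) + (−(17920/961)w)
  −279w^2 + 36w = ((268119/17920)w − 8649/4480)(−(17920/961)w) + (0)
Last nonzero remainder: −(17920/961)w. Dividing through by −17920/961 gives the monic gcd w.

w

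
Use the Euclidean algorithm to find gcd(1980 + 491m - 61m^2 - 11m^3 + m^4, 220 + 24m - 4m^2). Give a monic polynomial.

-55 - 6m + m^2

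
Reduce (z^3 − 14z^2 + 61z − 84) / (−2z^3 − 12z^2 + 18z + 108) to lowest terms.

(−z^2 + 11z − 28)/(2z^2 + 18z + 36)

Repeated division with remainder:
  z^3 − 14z^2 + 61z − 84 = (−1/2)(−2z^3 − 12z^2 + 18z + 108) + (−20z^2 + 70z − 30)
  −2z^3 − 12z^2 + 18z + 108 = ((1/10)z + 19/20)(−20z^2 + 70z − 30) + (−(91/2)z + 273/2)
  −20z^2 + 70z − 30 = ((40/91)z − 20/91)(−(91/2)z + 273/2) + (0)
Last nonzero remainder: −(91/2)z + 273/2. Dividing through by −91/2 gives the monic gcd z − 3.
Cancel z − 3 from numerator and denominator to get the reduced form.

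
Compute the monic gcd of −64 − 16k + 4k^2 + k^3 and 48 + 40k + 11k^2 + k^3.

Euclidean algorithm in ℚ[k]:
  k^3 + 4k^2 − 16k − 64 = (k^3 + 11k^2 + 40k + 48) + (−7k^2 − 56k − 112)
  k^3 + 11k^2 + 40k + 48 = (−(1/7)k − 3/7)(−7k^2 − 56k − 112) + (0)
Last nonzero remainder: −7k^2 − 56k − 112. Dividing through by −7 gives the monic gcd k^2 + 8k + 16.

16 + 8k + k^2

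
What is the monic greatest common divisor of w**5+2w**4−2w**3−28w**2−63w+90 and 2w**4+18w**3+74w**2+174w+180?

w**3+6w**2+19w+30

Repeated division with remainder:
  w**5+2w**4−2w**3−28w**2−63w+90 = ((1/2)w−7/2)(2w**4+18w**3+74w**2+174w+180) + (24w**3+144w**2+456w+720)
  2w**4+18w**3+74w**2+174w+180 = ((1/12)w+1/4)(24w**3+144w**2+456w+720) + (0)
Last nonzero remainder: 24w**3+144w**2+456w+720. Dividing through by 24 gives the monic gcd w**3+6w**2+19w+30.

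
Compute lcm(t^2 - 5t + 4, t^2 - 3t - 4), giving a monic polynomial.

By polynomial division,
  t^2 - 5t + 4 = (t^2 - 3t - 4) + (-2t + 8)
  t^2 - 3t - 4 = (-(1/2)t - 1/2)(-2t + 8) + (0)
Last nonzero remainder: -2t + 8. Dividing through by -2 gives the monic gcd t - 4.
Then lcm(f, g) = f·g / gcd(f, g); expanding and making the result monic gives the answer.

t^3 - 4t^2 - t + 4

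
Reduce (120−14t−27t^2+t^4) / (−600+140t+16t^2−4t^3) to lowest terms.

(24+2t−5t^2−t^3)/(−120+4t+4t^2)

Repeated division with remainder:
  t^4−27t^2−14t+120 = (−(1/4)t−1)(−4t^3+16t^2+140t−600) + (24t^2−24t−480)
  −4t^3+16t^2+140t−600 = (−(1/6)t+1/2)(24t^2−24t−480) + (72t−360)
  24t^2−24t−480 = ((1/3)t+4/3)(72t−360) + (0)
Last nonzero remainder: 72t−360. Dividing through by 72 gives the monic gcd t−5.
Cancel t−5 from numerator and denominator to get the reduced form.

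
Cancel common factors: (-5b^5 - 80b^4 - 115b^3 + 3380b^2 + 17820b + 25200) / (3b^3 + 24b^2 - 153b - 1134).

By polynomial division,
  -5b^5 - 80b^4 - 115b^3 + 3380b^2 + 17820b + 25200 = (-(5/3)b^2 - (40/3)b - 50/3)(3b^3 + 24b^2 - 153b - 1134) + (-150b^2 + 150b + 6300)
  3b^3 + 24b^2 - 153b - 1134 = (-(1/50)b - 9/50)(-150b^2 + 150b + 6300) + (0)
Last nonzero remainder: -150b^2 + 150b + 6300. Dividing through by -150 gives the monic gcd b^2 - b - 42.
Cancel b^2 - b - 42 from numerator and denominator to get the reduced form.

(-5b^3 - 85b^2 - 410b - 600)/(3b + 27)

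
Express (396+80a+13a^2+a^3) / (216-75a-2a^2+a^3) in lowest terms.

Repeated division with remainder:
  a^3+13a^2+80a+396 = (a^3-2a^2-75a+216) + (15a^2+155a+180)
  a^3-2a^2-75a+216 = ((1/15)a-37/45)(15a^2+155a+180) + ((364/9)a+364)
  15a^2+155a+180 = ((135/364)a+45/91)((364/9)a+364) + (0)
Last nonzero remainder: (364/9)a+364. Dividing through by 364/9 gives the monic gcd a+9.
Cancel a+9 from numerator and denominator to get the reduced form.

(44+4a+a^2)/(24-11a+a^2)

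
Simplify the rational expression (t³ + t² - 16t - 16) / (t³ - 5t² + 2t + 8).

(t + 4)/(t - 2)

Apply the Euclidean algorithm:
  t³ + t² - 16t - 16 = (t³ - 5t² + 2t + 8) + (6t² - 18t - 24)
  t³ - 5t² + 2t + 8 = ((1/6)t - 1/3)(6t² - 18t - 24) + (0)
Last nonzero remainder: 6t² - 18t - 24. Dividing through by 6 gives the monic gcd t² - 3t - 4.
Cancel t² - 3t - 4 from numerator and denominator to get the reduced form.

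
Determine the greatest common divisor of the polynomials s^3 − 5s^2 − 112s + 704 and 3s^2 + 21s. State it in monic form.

Euclidean algorithm in ℚ[s]:
  s^3 − 5s^2 − 112s + 704 = ((1/3)s − 4)(3s^2 + 21s) + (−28s + 704)
  3s^2 + 21s = (−(3/28)s − 675/196)(−28s + 704) + (118800/49)
  −28s + 704 = (−(343/29700)s + 196/675)(118800/49) + (0)
The last nonzero remainder is the constant 118800/49, so the polynomials are coprime and gcd = 1.

1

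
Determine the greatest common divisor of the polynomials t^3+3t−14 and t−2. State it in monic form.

t−2

Euclidean algorithm in ℚ[t]:
  t^3+3t−14 = (t^2+2t+7)(t−2) + (0)
The last nonzero remainder t−2 is already monic.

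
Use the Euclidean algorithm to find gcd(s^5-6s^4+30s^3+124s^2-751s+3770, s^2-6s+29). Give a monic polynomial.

s^2-6s+29

By polynomial division,
  s^5-6s^4+30s^3+124s^2-751s+3770 = (s^3+s+130)(s^2-6s+29) + (0)
The last nonzero remainder s^2-6s+29 is already monic.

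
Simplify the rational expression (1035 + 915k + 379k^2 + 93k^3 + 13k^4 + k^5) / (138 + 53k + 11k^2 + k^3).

(45 + 30k + 8k^2 + k^3)/(6 + k)

Repeated division with remainder:
  k^5 + 13k^4 + 93k^3 + 379k^2 + 915k + 1035 = (k^2 + 2k + 18)(k^3 + 11k^2 + 53k + 138) + (−63k^2 − 315k − 1449)
  k^3 + 11k^2 + 53k + 138 = (−(1/63)k − 2/21)(−63k^2 − 315k − 1449) + (0)
Last nonzero remainder: −63k^2 − 315k − 1449. Dividing through by −63 gives the monic gcd k^2 + 5k + 23.
Cancel k^2 + 5k + 23 from numerator and denominator to get the reduced form.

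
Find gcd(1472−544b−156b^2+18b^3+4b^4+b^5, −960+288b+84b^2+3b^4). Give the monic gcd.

−8+2b+b^2

Repeated division with remainder:
  b^5+4b^4+18b^3−156b^2−544b+1472 = ((1/3)b+4/3)(3b^4+84b^2+288b−960) + (−10b^3−364b^2−608b+2752)
  3b^4+84b^2+288b−960 = (−(3/10)b+273/25)(−10b^3−364b^2−608b+2752) + ((96912/25)b^2+(193824/25)b−775296/25)
  −10b^3−364b^2−608b+2752 = (−(125/48456)b−1075/12114)((96912/25)b^2+(193824/25)b−775296/25) + (0)
Last nonzero remainder: (96912/25)b^2+(193824/25)b−775296/25. Dividing through by 96912/25 gives the monic gcd b^2+2b−8.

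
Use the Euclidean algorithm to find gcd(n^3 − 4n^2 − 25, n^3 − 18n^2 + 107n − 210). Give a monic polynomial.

Apply the Euclidean algorithm:
  n^3 − 4n^2 − 25 = (n^3 − 18n^2 + 107n − 210) + (14n^2 − 107n + 185)
  n^3 − 18n^2 + 107n − 210 = ((1/14)n − 145/196)(14n^2 − 107n + 185) + ((2867/196)n − 14335/196)
  14n^2 − 107n + 185 = ((2744/2867)n − 7252/2867)((2867/196)n − 14335/196) + (0)
Last nonzero remainder: (2867/196)n − 14335/196. Dividing through by 2867/196 gives the monic gcd n − 5.

n − 5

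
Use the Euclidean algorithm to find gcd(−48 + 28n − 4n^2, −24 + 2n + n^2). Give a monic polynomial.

−4 + n

Repeated division with remainder:
  −4n^2 + 28n − 48 = (−4)(n^2 + 2n − 24) + (36n − 144)
  n^2 + 2n − 24 = ((1/36)n + 1/6)(36n − 144) + (0)
Last nonzero remainder: 36n − 144. Dividing through by 36 gives the monic gcd n − 4.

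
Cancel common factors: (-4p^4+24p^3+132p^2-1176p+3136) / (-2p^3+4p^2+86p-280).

By polynomial division,
  -4p^4+24p^3+132p^2-1176p+3136 = (2p-8)(-2p^3+4p^2+86p-280) + (-8p^2+72p+896)
  -2p^3+4p^2+86p-280 = ((1/4)p+7/4)(-8p^2+72p+896) + (-264p-1848)
  -8p^2+72p+896 = ((1/33)p-16/33)(-264p-1848) + (0)
Last nonzero remainder: -264p-1848. Dividing through by -264 gives the monic gcd p+7.
Cancel p+7 from numerator and denominator to get the reduced form.

(2p^3-26p^2+116p-224)/(p^2-9p+20)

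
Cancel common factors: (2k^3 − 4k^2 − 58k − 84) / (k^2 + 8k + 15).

Apply the Euclidean algorithm:
  2k^3 − 4k^2 − 58k − 84 = (2k − 20)(k^2 + 8k + 15) + (72k + 216)
  k^2 + 8k + 15 = ((1/72)k + 5/72)(72k + 216) + (0)
Last nonzero remainder: 72k + 216. Dividing through by 72 gives the monic gcd k + 3.
Cancel k + 3 from numerator and denominator to get the reduced form.

(2k^2 − 10k − 28)/(k + 5)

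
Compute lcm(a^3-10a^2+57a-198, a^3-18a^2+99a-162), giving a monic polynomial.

a^5-22a^4+204a^3-1152a^2+3915a-5346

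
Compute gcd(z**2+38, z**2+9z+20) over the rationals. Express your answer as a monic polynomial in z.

Euclidean algorithm in ℚ[z]:
  z**2+38 = (z**2+9z+20) + (-9z+18)
  z**2+9z+20 = (-(1/9)z-11/9)(-9z+18) + (42)
  -9z+18 = (-(3/14)z+3/7)(42) + (0)
The last nonzero remainder is the constant 42, so the polynomials are coprime and gcd = 1.

1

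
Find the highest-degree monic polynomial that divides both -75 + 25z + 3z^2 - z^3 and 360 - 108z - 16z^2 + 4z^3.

-15 + 2z + z^2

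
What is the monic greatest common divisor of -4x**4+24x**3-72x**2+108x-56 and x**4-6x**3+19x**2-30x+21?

Repeated division with remainder:
  -4x**4+24x**3-72x**2+108x-56 = (-4)(x**4-6x**3+19x**2-30x+21) + (4x**2-12x+28)
  x**4-6x**3+19x**2-30x+21 = ((1/4)x**2-(3/4)x+3/4)(4x**2-12x+28) + (0)
Last nonzero remainder: 4x**2-12x+28. Dividing through by 4 gives the monic gcd x**2-3x+7.

x**2-3x+7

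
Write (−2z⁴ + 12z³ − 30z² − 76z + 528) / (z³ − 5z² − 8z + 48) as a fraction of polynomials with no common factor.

(−2z² + 10z − 44)/(z − 4)

Repeated division with remainder:
  −2z⁴ + 12z³ − 30z² − 76z + 528 = (−2z + 2)(z³ − 5z² − 8z + 48) + (−36z² + 36z + 432)
  z³ − 5z² − 8z + 48 = (−(1/36)z + 1/9)(−36z² + 36z + 432) + (0)
Last nonzero remainder: −36z² + 36z + 432. Dividing through by −36 gives the monic gcd z² − z − 12.
Cancel z² − z − 12 from numerator and denominator to get the reduced form.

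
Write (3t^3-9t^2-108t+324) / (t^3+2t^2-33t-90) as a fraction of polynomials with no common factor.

(3t^2+9t-54)/(t^2+8t+15)

Repeated division with remainder:
  3t^3-9t^2-108t+324 = (3)(t^3+2t^2-33t-90) + (-15t^2-9t+594)
  t^3+2t^2-33t-90 = (-(1/15)t-7/75)(-15t^2-9t+594) + ((144/25)t-864/25)
  -15t^2-9t+594 = (-(125/48)t-275/16)((144/25)t-864/25) + (0)
Last nonzero remainder: (144/25)t-864/25. Dividing through by 144/25 gives the monic gcd t-6.
Cancel t-6 from numerator and denominator to get the reduced form.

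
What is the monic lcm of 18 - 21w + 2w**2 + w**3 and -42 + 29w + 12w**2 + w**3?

126 - 129w - 7w**2 + 9w**3 + w**4

Euclidean algorithm in ℚ[w]:
  w**3 + 2w**2 - 21w + 18 = (w**3 + 12w**2 + 29w - 42) + (-10w**2 - 50w + 60)
  w**3 + 12w**2 + 29w - 42 = (-(1/10)w - 7/10)(-10w**2 - 50w + 60) + (0)
Last nonzero remainder: -10w**2 - 50w + 60. Dividing through by -10 gives the monic gcd w**2 + 5w - 6.
Then lcm(f, g) = f·g / gcd(f, g); expanding and making the result monic gives the answer.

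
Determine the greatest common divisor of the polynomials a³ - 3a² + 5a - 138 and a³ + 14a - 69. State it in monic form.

Euclidean algorithm in ℚ[a]:
  a³ - 3a² + 5a - 138 = (a³ + 14a - 69) + (-3a² - 9a - 69)
  a³ + 14a - 69 = (-(1/3)a + 1)(-3a² - 9a - 69) + (0)
Last nonzero remainder: -3a² - 9a - 69. Dividing through by -3 gives the monic gcd a² + 3a + 23.

a² + 3a + 23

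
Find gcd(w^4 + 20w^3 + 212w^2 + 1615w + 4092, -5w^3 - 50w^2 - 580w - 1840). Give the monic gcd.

Euclidean algorithm in ℚ[w]:
  w^4 + 20w^3 + 212w^2 + 1615w + 4092 = (-(1/5)w - 2)(-5w^3 - 50w^2 - 580w - 1840) + (-4w^2 + 87w + 412)
  -5w^3 - 50w^2 - 580w - 1840 = ((5/4)w + 635/16)(-4w^2 + 87w + 412) + (-(72765/16)w - 72765/4)
  -4w^2 + 87w + 412 = ((64/72765)w - 1648/72765)(-(72765/16)w - 72765/4) + (0)
Last nonzero remainder: -(72765/16)w - 72765/4. Dividing through by -72765/16 gives the monic gcd w + 4.

w + 4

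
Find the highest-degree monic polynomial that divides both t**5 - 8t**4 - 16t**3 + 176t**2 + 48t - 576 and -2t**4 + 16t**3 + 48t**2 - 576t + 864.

t**3 - 14t**2 + 60t - 72

By polynomial division,
  t**5 - 8t**4 - 16t**3 + 176t**2 + 48t - 576 = (-(1/2)t)(-2t**4 + 16t**3 + 48t**2 - 576t + 864) + (8t**3 - 112t**2 + 480t - 576)
  -2t**4 + 16t**3 + 48t**2 - 576t + 864 = (-(1/4)t - 3/2)(8t**3 - 112t**2 + 480t - 576) + (0)
Last nonzero remainder: 8t**3 - 112t**2 + 480t - 576. Dividing through by 8 gives the monic gcd t**3 - 14t**2 + 60t - 72.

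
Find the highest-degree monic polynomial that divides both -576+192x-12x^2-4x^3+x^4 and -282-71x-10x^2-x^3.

6+x

Euclidean algorithm in ℚ[x]:
  x^4-4x^3-12x^2+192x-576 = (-x+14)(-x^3-10x^2-71x-282) + (57x^2+904x+3372)
  -x^3-10x^2-71x-282 = (-(1/57)x+334/3249)(57x^2+904x+3372) + (-(340411/3249)x-680822/1083)
  57x^2+904x+3372 = (-(185193/340411)x-1825938/340411)(-(340411/3249)x-680822/1083) + (0)
Last nonzero remainder: -(340411/3249)x-680822/1083. Dividing through by -340411/3249 gives the monic gcd x+6.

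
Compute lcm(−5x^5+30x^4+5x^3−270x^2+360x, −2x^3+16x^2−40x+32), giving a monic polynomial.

x^6−8x^5+11x^4+56x^3−180x^2+144x

Apply the Euclidean algorithm:
  −5x^5+30x^4+5x^3−270x^2+360x = ((5/2)x^2+5x−25/2)(−2x^3+16x^2−40x+32) + (50x^2−300x+400)
  −2x^3+16x^2−40x+32 = (−(1/25)x+2/25)(50x^2−300x+400) + (0)
Last nonzero remainder: 50x^2−300x+400. Dividing through by 50 gives the monic gcd x^2−6x+8.
Then lcm(f, g) = f·g / gcd(f, g); expanding and making the result monic gives the answer.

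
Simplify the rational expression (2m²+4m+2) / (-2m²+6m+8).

Euclidean algorithm in ℚ[m]:
  2m²+4m+2 = (-1)(-2m²+6m+8) + (10m+10)
  -2m²+6m+8 = (-(1/5)m+4/5)(10m+10) + (0)
Last nonzero remainder: 10m+10. Dividing through by 10 gives the monic gcd m+1.
Cancel m+1 from numerator and denominator to get the reduced form.

(-m-1)/(m-4)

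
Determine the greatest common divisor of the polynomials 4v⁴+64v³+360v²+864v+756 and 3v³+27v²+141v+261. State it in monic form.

v+3

Apply the Euclidean algorithm:
  4v⁴+64v³+360v²+864v+756 = ((4/3)v+28/3)(3v³+27v²+141v+261) + (-80v²-800v-1680)
  3v³+27v²+141v+261 = (-(3/80)v+3/80)(-80v²-800v-1680) + (108v+324)
  -80v²-800v-1680 = (-(20/27)v-140/27)(108v+324) + (0)
Last nonzero remainder: 108v+324. Dividing through by 108 gives the monic gcd v+3.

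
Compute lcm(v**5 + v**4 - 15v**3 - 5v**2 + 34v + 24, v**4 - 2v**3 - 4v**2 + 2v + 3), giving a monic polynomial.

Apply the Euclidean algorithm:
  v**5 + v**4 - 15v**3 - 5v**2 + 34v + 24 = (v + 3)(v**4 - 2v**3 - 4v**2 + 2v + 3) + (-5v**3 + 5v**2 + 25v + 15)
  v**4 - 2v**3 - 4v**2 + 2v + 3 = (-(1/5)v + 1/5)(-5v**3 + 5v**2 + 25v + 15) + (0)
Last nonzero remainder: -5v**3 + 5v**2 + 25v + 15. Dividing through by -5 gives the monic gcd v**3 - v**2 - 5v - 3.
Then lcm(f, g) = f·g / gcd(f, g); expanding and making the result monic gives the answer.

v**6 - 16v**4 + 10v**3 + 39v**2 - 10v - 24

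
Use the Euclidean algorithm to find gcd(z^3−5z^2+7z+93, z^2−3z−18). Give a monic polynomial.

Euclidean algorithm in ℚ[z]:
  z^3−5z^2+7z+93 = (z−2)(z^2−3z−18) + (19z+57)
  z^2−3z−18 = ((1/19)z−6/19)(19z+57) + (0)
Last nonzero remainder: 19z+57. Dividing through by 19 gives the monic gcd z+3.

z+3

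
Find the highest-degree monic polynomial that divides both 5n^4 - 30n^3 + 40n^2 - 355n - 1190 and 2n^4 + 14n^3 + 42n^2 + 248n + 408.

n^3 + n^2 + 15n + 34

Repeated division with remainder:
  5n^4 - 30n^3 + 40n^2 - 355n - 1190 = (5/2)(2n^4 + 14n^3 + 42n^2 + 248n + 408) + (-65n^3 - 65n^2 - 975n - 2210)
  2n^4 + 14n^3 + 42n^2 + 248n + 408 = (-(2/65)n - 12/65)(-65n^3 - 65n^2 - 975n - 2210) + (0)
Last nonzero remainder: -65n^3 - 65n^2 - 975n - 2210. Dividing through by -65 gives the monic gcd n^3 + n^2 + 15n + 34.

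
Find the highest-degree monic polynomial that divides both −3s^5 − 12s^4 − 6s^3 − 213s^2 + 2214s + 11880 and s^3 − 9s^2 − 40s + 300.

s^2 + s − 30

By polynomial division,
  −3s^5 − 12s^4 − 6s^3 − 213s^2 + 2214s + 11880 = (−3s^2 − 39s − 477)(s^3 − 9s^2 − 40s + 300) + (−5166s^2 − 5166s + 154980)
  s^3 − 9s^2 − 40s + 300 = (−(1/5166)s + 5/2583)(−5166s^2 − 5166s + 154980) + (0)
Last nonzero remainder: −5166s^2 − 5166s + 154980. Dividing through by −5166 gives the monic gcd s^2 + s − 30.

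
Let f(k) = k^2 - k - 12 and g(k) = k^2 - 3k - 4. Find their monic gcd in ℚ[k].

k - 4

Euclidean algorithm in ℚ[k]:
  k^2 - k - 12 = (k^2 - 3k - 4) + (2k - 8)
  k^2 - 3k - 4 = ((1/2)k + 1/2)(2k - 8) + (0)
Last nonzero remainder: 2k - 8. Dividing through by 2 gives the monic gcd k - 4.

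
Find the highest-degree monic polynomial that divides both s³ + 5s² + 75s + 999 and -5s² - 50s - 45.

s + 9

Euclidean algorithm in ℚ[s]:
  s³ + 5s² + 75s + 999 = (-(1/5)s + 1)(-5s² - 50s - 45) + (116s + 1044)
  -5s² - 50s - 45 = (-(5/116)s - 5/116)(116s + 1044) + (0)
Last nonzero remainder: 116s + 1044. Dividing through by 116 gives the monic gcd s + 9.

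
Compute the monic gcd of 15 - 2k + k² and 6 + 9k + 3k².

By polynomial division,
  k² - 2k + 15 = (1/3)(3k² + 9k + 6) + (-5k + 13)
  3k² + 9k + 6 = (-(3/5)k - 84/25)(-5k + 13) + (1242/25)
  -5k + 13 = (-(125/1242)k + 325/1242)(1242/25) + (0)
The last nonzero remainder is the constant 1242/25, so the polynomials are coprime and gcd = 1.

1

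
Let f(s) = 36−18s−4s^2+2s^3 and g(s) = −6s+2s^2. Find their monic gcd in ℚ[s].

Repeated division with remainder:
  2s^3−4s^2−18s+36 = (s+1)(2s^2−6s) + (−12s+36)
  2s^2−6s = (−(1/6)s)(−12s+36) + (0)
Last nonzero remainder: −12s+36. Dividing through by −12 gives the monic gcd s−3.

−3+s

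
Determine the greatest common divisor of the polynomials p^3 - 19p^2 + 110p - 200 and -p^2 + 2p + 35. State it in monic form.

1

Euclidean algorithm in ℚ[p]:
  p^3 - 19p^2 + 110p - 200 = (-p + 17)(-p^2 + 2p + 35) + (111p - 795)
  -p^2 + 2p + 35 = (-(1/111)p - 191/4107)(111p - 795) + (-2700/1369)
  111p - 795 = (-(50653/900)p + 72557/180)(-2700/1369) + (0)
The last nonzero remainder is the constant -2700/1369, so the polynomials are coprime and gcd = 1.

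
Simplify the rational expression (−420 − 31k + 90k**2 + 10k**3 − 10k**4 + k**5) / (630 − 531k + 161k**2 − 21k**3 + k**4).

Euclidean algorithm in ℚ[k]:
  k**5 − 10k**4 + 10k**3 + 90k**2 − 31k − 420 = (k + 11)(k**4 − 21k**3 + 161k**2 − 531k + 630) + (80k**3 − 1150k**2 + 5180k − 7350)
  k**4 − 21k**3 + 161k**2 − 531k + 630 = ((1/80)k − 53/640)(80k**3 − 1150k**2 + 5180k − 7350) + ((65/64)k**2 − (325/32)k + 1365/64)
  80k**3 − 1150k**2 + 5180k − 7350 = ((1024/13)k − 4480/13)((65/64)k**2 − (325/32)k + 1365/64) + (0)
Last nonzero remainder: (65/64)k**2 − (325/32)k + 1365/64. Dividing through by 65/64 gives the monic gcd k**2 − 10k + 21.
Cancel k**2 − 10k + 21 from numerator and denominator to get the reduced form.

(−20 − 11k + k**3)/(30 − 11k + k**2)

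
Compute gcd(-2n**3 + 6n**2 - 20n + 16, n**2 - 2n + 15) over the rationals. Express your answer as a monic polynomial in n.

Euclidean algorithm in ℚ[n]:
  -2n**3 + 6n**2 - 20n + 16 = (-2n + 2)(n**2 - 2n + 15) + (14n - 14)
  n**2 - 2n + 15 = ((1/14)n - 1/14)(14n - 14) + (14)
  14n - 14 = (n - 1)(14) + (0)
The last nonzero remainder is the constant 14, so the polynomials are coprime and gcd = 1.

1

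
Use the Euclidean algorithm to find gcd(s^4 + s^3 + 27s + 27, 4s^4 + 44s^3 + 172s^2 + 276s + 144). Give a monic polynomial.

s^2 + 4s + 3

Apply the Euclidean algorithm:
  s^4 + s^3 + 27s + 27 = (1/4)(4s^4 + 44s^3 + 172s^2 + 276s + 144) + (−10s^3 − 43s^2 − 42s − 9)
  4s^4 + 44s^3 + 172s^2 + 276s + 144 = (−(2/5)s − 67/25)(−10s^3 − 43s^2 − 42s − 9) + ((999/25)s^2 + (3996/25)s + 2997/25)
  −10s^3 − 43s^2 − 42s − 9 = (−(250/999)s − 25/333)((999/25)s^2 + (3996/25)s + 2997/25) + (0)
Last nonzero remainder: (999/25)s^2 + (3996/25)s + 2997/25. Dividing through by 999/25 gives the monic gcd s^2 + 4s + 3.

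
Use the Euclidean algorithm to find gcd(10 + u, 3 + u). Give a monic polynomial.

1

Euclidean algorithm in ℚ[u]:
  u + 10 = (u + 3) + (7)
  u + 3 = ((1/7)u + 3/7)(7) + (0)
The last nonzero remainder is the constant 7, so the polynomials are coprime and gcd = 1.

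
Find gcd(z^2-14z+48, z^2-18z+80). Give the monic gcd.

z-8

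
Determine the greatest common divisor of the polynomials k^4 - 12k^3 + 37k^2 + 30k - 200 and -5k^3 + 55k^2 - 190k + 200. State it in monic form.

Euclidean algorithm in ℚ[k]:
  k^4 - 12k^3 + 37k^2 + 30k - 200 = (-(1/5)k + 1/5)(-5k^3 + 55k^2 - 190k + 200) + (-12k^2 + 108k - 240)
  -5k^3 + 55k^2 - 190k + 200 = ((5/12)k - 5/6)(-12k^2 + 108k - 240) + (0)
Last nonzero remainder: -12k^2 + 108k - 240. Dividing through by -12 gives the monic gcd k^2 - 9k + 20.

k^2 - 9k + 20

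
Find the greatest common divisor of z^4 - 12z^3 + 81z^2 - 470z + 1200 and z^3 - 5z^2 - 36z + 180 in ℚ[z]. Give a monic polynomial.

Apply the Euclidean algorithm:
  z^4 - 12z^3 + 81z^2 - 470z + 1200 = (z - 7)(z^3 - 5z^2 - 36z + 180) + (82z^2 - 902z + 2460)
  z^3 - 5z^2 - 36z + 180 = ((1/82)z + 3/41)(82z^2 - 902z + 2460) + (0)
Last nonzero remainder: 82z^2 - 902z + 2460. Dividing through by 82 gives the monic gcd z^2 - 11z + 30.

z^2 - 11z + 30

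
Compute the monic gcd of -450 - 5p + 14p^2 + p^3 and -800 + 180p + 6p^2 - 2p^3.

Apply the Euclidean algorithm:
  p^3 + 14p^2 - 5p - 450 = (-1/2)(-2p^3 + 6p^2 + 180p - 800) + (17p^2 + 85p - 850)
  -2p^3 + 6p^2 + 180p - 800 = (-(2/17)p + 16/17)(17p^2 + 85p - 850) + (0)
Last nonzero remainder: 17p^2 + 85p - 850. Dividing through by 17 gives the monic gcd p^2 + 5p - 50.

-50 + 5p + p^2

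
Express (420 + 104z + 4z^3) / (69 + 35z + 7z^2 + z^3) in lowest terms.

(140 - 12z + 4z^2)/(23 + 4z + z^2)

Repeated division with remainder:
  4z^3 + 104z + 420 = (4)(z^3 + 7z^2 + 35z + 69) + (-28z^2 - 36z + 144)
  z^3 + 7z^2 + 35z + 69 = (-(1/28)z - 10/49)(-28z^2 - 36z + 144) + ((1607/49)z + 4821/49)
  -28z^2 - 36z + 144 = (-(1372/1607)z + 2352/1607)((1607/49)z + 4821/49) + (0)
Last nonzero remainder: (1607/49)z + 4821/49. Dividing through by 1607/49 gives the monic gcd z + 3.
Cancel z + 3 from numerator and denominator to get the reduced form.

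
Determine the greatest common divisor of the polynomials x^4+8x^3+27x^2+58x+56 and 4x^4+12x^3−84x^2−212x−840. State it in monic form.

Apply the Euclidean algorithm:
  x^4+8x^3+27x^2+58x+56 = (1/4)(4x^4+12x^3−84x^2−212x−840) + (5x^3+48x^2+111x+266)
  4x^4+12x^3−84x^2−212x−840 = ((4/5)x−132/25)(5x^3+48x^2+111x+266) + ((2016/25)x^2+(4032/25)x+14112/25)
  5x^3+48x^2+111x+266 = ((125/2016)x+475/1008)((2016/25)x^2+(4032/25)x+14112/25) + (0)
Last nonzero remainder: (2016/25)x^2+(4032/25)x+14112/25. Dividing through by 2016/25 gives the monic gcd x^2+2x+7.

x^2+2x+7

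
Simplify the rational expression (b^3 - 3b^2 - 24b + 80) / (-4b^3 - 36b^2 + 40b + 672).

(-b^2 - b + 20)/(4b^2 + 52b + 168)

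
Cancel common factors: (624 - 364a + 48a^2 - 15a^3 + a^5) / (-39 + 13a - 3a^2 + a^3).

(48 - 28a + a^3)/(-3 + a)

Repeated division with remainder:
  a^5 - 15a^3 + 48a^2 - 364a + 624 = (a^2 + 3a - 19)(a^3 - 3a^2 + 13a - 39) + (-9a^2 - 117)
  a^3 - 3a^2 + 13a - 39 = (-(1/9)a + 1/3)(-9a^2 - 117) + (0)
Last nonzero remainder: -9a^2 - 117. Dividing through by -9 gives the monic gcd a^2 + 13.
Cancel a^2 + 13 from numerator and denominator to get the reduced form.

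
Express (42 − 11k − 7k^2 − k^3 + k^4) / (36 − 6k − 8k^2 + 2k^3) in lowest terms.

(−14 − k + 2k^2 + k^3)/(−12 − 2k + 2k^2)

Repeated division with remainder:
  k^4 − k^3 − 7k^2 − 11k + 42 = ((1/2)k + 3/2)(2k^3 − 8k^2 − 6k + 36) + (8k^2 − 20k − 12)
  2k^3 − 8k^2 − 6k + 36 = ((1/4)k − 3/8)(8k^2 − 20k − 12) + (−(21/2)k + 63/2)
  8k^2 − 20k − 12 = (−(16/21)k − 8/21)(−(21/2)k + 63/2) + (0)
Last nonzero remainder: −(21/2)k + 63/2. Dividing through by −21/2 gives the monic gcd k − 3.
Cancel k − 3 from numerator and denominator to get the reduced form.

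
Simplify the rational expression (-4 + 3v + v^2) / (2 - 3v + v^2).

By polynomial division,
  v^2 + 3v - 4 = (v^2 - 3v + 2) + (6v - 6)
  v^2 - 3v + 2 = ((1/6)v - 1/3)(6v - 6) + (0)
Last nonzero remainder: 6v - 6. Dividing through by 6 gives the monic gcd v - 1.
Cancel v - 1 from numerator and denominator to get the reduced form.

(4 + v)/(-2 + v)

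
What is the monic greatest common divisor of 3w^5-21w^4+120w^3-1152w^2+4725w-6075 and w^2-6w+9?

w^2-6w+9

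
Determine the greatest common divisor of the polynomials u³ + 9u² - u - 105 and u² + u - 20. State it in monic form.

u + 5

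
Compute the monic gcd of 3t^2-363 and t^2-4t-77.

Repeated division with remainder:
  3t^2-363 = (3)(t^2-4t-77) + (12t-132)
  t^2-4t-77 = ((1/12)t+7/12)(12t-132) + (0)
Last nonzero remainder: 12t-132. Dividing through by 12 gives the monic gcd t-11.

t-11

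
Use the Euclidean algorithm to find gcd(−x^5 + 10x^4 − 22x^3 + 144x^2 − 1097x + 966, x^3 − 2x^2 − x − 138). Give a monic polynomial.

By polynomial division,
  −x^5 + 10x^4 − 22x^3 + 144x^2 − 1097x + 966 = (−x^2 + 8x − 7)(x^3 − 2x^2 − x − 138) + (0)
The last nonzero remainder x^3 − 2x^2 − x − 138 is already monic.

x^3 − 2x^2 − x − 138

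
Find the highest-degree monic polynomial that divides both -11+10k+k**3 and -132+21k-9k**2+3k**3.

11+k+k**2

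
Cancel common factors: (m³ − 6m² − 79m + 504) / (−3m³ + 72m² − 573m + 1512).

(−m − 9)/(3m − 27)

Repeated division with remainder:
  m³ − 6m² − 79m + 504 = (−1/3)(−3m³ + 72m² − 573m + 1512) + (18m² − 270m + 1008)
  −3m³ + 72m² − 573m + 1512 = (−(1/6)m + 3/2)(18m² − 270m + 1008) + (0)
Last nonzero remainder: 18m² − 270m + 1008. Dividing through by 18 gives the monic gcd m² − 15m + 56.
Cancel m² − 15m + 56 from numerator and denominator to get the reduced form.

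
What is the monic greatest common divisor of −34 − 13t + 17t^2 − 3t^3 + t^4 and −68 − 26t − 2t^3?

17 − 2t + t^2

Repeated division with remainder:
  t^4 − 3t^3 + 17t^2 − 13t − 34 = (−(1/2)t + 3/2)(−2t^3 − 26t − 68) + (4t^2 − 8t + 68)
  −2t^3 − 26t − 68 = (−(1/2)t − 1)(4t^2 − 8t + 68) + (0)
Last nonzero remainder: 4t^2 − 8t + 68. Dividing through by 4 gives the monic gcd t^2 − 2t + 17.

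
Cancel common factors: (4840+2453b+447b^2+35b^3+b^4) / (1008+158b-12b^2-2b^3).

Repeated division with remainder:
  b^4+35b^3+447b^2+2453b+4840 = (-(1/2)b-29/2)(-2b^3-12b^2+158b+1008) + (352b^2+5248b+19456)
  -2b^3-12b^2+158b+1008 = (-(1/176)b+49/968)(352b^2+5248b+19456) + ((350/121)b+2800/121)
  352b^2+5248b+19456 = ((21296/175)b+147136/175)((350/121)b+2800/121) + (0)
Last nonzero remainder: (350/121)b+2800/121. Dividing through by 350/121 gives the monic gcd b+8.
Cancel b+8 from numerator and denominator to get the reduced form.

(-605-231b-27b^2-b^3)/(-126-4b+2b^2)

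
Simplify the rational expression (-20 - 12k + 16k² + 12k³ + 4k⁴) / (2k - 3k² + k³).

(20 + 32k + 16k² + 4k³)/(-2k + k²)

Repeated division with remainder:
  4k⁴ + 12k³ + 16k² - 12k - 20 = (4k + 24)(k³ - 3k² + 2k) + (80k² - 60k - 20)
  k³ - 3k² + 2k = ((1/80)k - 9/320)(80k² - 60k - 20) + ((9/16)k - 9/16)
  80k² - 60k - 20 = ((1280/9)k + 320/9)((9/16)k - 9/16) + (0)
Last nonzero remainder: (9/16)k - 9/16. Dividing through by 9/16 gives the monic gcd k - 1.
Cancel k - 1 from numerator and denominator to get the reduced form.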